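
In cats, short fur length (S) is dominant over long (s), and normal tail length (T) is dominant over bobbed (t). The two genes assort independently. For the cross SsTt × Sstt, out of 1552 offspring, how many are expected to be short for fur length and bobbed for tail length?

Dihybrid cross SsTt × Sstt — consider each gene separately:
fur length: Ss × Ss → 1 SS, 2 Ss, 1 ss → 3 S_ : 1 ss (out of 4)
tail length: Tt × tt → 2 Tt, 2 tt → 2 T_ : 2 tt (out of 4)
Looking for: short (S_) and bobbed (tt)
P(short) = 3/4, P(bobbed) = 2/4
P(both) = 3/4 × 2/4 = 6/16 = 3/8
Expected count = 3/8 × 1552 = 582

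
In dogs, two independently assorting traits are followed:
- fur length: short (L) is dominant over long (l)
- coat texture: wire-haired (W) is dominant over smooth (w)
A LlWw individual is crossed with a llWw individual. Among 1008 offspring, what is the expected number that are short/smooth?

Dihybrid cross LlWw × llWw — consider each gene separately:
fur length: Ll × ll → 2 Ll, 2 ll → 2 L_ : 2 ll (out of 4)
coat texture: Ww × Ww → 1 WW, 2 Ww, 1 ww → 3 W_ : 1 ww (out of 4)
Combine (counts out of 4 × 4 = 16): short/wire-haired (L_W_) = 2×3 = 6; short/smooth (L_ww) = 2×1 = 2; long/wire-haired (llW_) = 2×3 = 6; long/smooth (llww) = 2×1 = 2
Phenotype counts (out of 16): 6 short/wire-haired, 2 short/smooth, 6 long/wire-haired, 2 long/smooth
short/smooth: 2 out of 16 → fraction 1/8
Expected count = 1/8 × 1008 = 126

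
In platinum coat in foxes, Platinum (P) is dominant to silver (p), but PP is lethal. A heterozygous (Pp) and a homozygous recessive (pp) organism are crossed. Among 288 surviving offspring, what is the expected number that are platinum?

Cross: Pp × pp
Punnett square offspring (before lethality): 2 Pp, 2 pp
No PP offspring are produced in this cross.
platinum: 2 out of 4 → fraction 1/2
Expected count = 1/2 × 288 = 144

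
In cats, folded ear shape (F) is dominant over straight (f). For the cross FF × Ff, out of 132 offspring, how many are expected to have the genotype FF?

Punnett square for FF × Ff:
Offspring genotypes: 2 FF, 2 Ff
Total offspring: 4
Count with target: 2
Probability: 2/4 = 1/2
Expected count = 1/2 × 132 = 66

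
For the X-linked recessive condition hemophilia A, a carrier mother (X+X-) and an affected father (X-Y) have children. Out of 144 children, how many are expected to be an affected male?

Cross: X+X- × X-Y
Offspring: 1 X+X-, 1 X+Y, 1 X-X-, 1 X-Y
Probability of an affected male: 1/4
Expected count = 1/4 × 144 = 36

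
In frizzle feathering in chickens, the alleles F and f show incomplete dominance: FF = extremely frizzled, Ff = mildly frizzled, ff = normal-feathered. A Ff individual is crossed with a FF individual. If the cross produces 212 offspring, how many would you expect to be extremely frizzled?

Punnett square for Ff × FF:
Offspring genotypes: 2 FF, 2 Ff
Phenotype counts: 2 extremely frizzled, 2 mildly frizzled
extremely frizzled: 2 out of 4 → fraction 1/2
Expected count = 1/2 × 212 = 106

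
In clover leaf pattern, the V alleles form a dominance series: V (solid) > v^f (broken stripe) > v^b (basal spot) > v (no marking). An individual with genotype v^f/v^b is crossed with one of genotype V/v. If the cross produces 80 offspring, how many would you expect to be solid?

Cross: v^f/v^b × V/v
Allele dominance: V > v^f > v^b > v
Offspring genotypes: 1 V/v^f, 1 v^f/v, 1 V/v^b, 1 v^b/v
Phenotype counts: 2 solid, 1 broken stripe, 1 basal spot
solid: 2 out of 4 → fraction 1/2
Expected count = 1/2 × 80 = 40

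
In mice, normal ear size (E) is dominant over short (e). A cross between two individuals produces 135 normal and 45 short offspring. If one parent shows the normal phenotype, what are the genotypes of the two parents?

Observed offspring: 135 normal, 45 short
The observed ratio simplifies to 3:1. Short (ee) offspring appear, so each parent must contribute one e allele. The parent stated to show normal carries E, so it is Ee. The other parent is then either Ee or ee: Ee × ee would give a 1:1 split, whereas Ee × Ee gives 3:1 — matching the data. So both parents are heterozygous (Ee × Ee).
Parent genotypes: Ee × Ee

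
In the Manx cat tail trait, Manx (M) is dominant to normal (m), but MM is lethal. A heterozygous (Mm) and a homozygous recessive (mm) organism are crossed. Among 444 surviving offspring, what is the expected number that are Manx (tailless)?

Cross: Mm × mm
Punnett square offspring (before lethality): 2 Mm, 2 mm
No MM offspring are produced in this cross.
Manx (tailless): 2 out of 4 → fraction 1/2
Expected count = 1/2 × 444 = 222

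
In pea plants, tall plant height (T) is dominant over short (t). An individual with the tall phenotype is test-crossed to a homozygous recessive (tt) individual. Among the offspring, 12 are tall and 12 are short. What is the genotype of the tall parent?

Test cross: ? × tt
Offspring: 12 tall, 12 short — approximately 1:1.
A 1:1 ratio in a test cross indicates the unknown parent is heterozygous (Tt).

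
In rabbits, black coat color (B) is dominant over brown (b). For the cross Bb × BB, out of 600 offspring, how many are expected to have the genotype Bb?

Punnett square for Bb × BB:
Offspring genotypes: 2 BB, 2 Bb
Total offspring: 4
Count with target: 2
Probability: 2/4 = 1/2
Expected count = 1/2 × 600 = 300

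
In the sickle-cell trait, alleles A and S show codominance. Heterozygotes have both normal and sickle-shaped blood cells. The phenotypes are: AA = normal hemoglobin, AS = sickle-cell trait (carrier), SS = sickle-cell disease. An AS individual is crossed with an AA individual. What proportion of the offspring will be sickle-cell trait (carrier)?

Punnett square for AS × AA:
Offspring genotypes: 2 AA, 2 AS
Phenotype counts: 2 normal hemoglobin, 2 sickle-cell trait (carrier)
sickle-cell trait (carrier): 2 out of 4
Probability: 2/4 = 1/2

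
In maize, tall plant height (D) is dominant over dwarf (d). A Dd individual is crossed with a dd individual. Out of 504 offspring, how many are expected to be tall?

Punnett square for Dd × dd:
Offspring genotypes: 2 Dd, 2 dd
tall: 2, dwarf: 2
tall: 2 out of 4 → fraction 1/2
Expected count = 1/2 × 504 = 252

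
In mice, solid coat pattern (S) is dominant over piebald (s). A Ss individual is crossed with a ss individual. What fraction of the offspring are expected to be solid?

Punnett square for Ss × ss:
Offspring genotypes: 2 Ss, 2 ss
solid: 2, piebald: 2
solid: 2 out of 4
Probability: 2/4 = 1/2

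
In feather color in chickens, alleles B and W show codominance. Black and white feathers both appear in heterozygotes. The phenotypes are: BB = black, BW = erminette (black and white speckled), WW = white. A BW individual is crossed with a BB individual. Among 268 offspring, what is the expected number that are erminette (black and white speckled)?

Punnett square for BW × BB:
Offspring genotypes: 2 BB, 2 BW
Phenotype counts: 2 black, 2 erminette (black and white speckled)
erminette (black and white speckled): 2 out of 4 → fraction 1/2
Expected count = 1/2 × 268 = 134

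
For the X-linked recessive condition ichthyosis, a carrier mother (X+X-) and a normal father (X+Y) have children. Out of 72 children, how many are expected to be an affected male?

Cross: X+X- × X+Y
Offspring: 1 X+X+, 1 X+Y, 1 X+X-, 1 X-Y
Probability of an affected male: 1/4
Expected count = 1/4 × 72 = 18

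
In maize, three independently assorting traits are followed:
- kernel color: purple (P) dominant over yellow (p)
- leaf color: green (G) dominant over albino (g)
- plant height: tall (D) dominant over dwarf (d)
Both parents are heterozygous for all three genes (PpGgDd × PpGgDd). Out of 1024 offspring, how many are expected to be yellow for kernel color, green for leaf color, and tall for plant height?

Trihybrid cross: PpGgDd × PpGgDd
Each trait segregates independently with a 3:1 phenotypic ratio, so each gene contributes 3/4 (dominant) or 1/4 (recessive).
Target: yellow (kernel color), green (leaf color), tall (plant height)
Probability = product of independent per-trait probabilities
= 1/4 × 3/4 × 3/4 = 9/64
Expected count = 9/64 × 1024 = 144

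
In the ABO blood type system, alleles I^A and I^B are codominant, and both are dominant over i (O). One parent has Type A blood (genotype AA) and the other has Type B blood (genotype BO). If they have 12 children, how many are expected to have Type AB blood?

Cross: AA × BO
Possible offspring genotypes: 2 AB, 2 AO
Blood type counts: 2 Type AB, 2 Type A
Probability of Type AB: 2/4 = 1/2
Expected count = 1/2 × 12 = 6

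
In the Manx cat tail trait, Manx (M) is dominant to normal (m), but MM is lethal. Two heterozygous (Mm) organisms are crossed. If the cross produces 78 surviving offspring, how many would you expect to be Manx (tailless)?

Cross: Mm × Mm
Punnett square offspring (before lethality): 1 MM, 2 Mm, 1 mm
The MM genotype is lethal (embryos die); surviving offspring: 2 Mm, 1 mm
Manx (tailless): 2 out of 3 → fraction 2/3
Expected count = 2/3 × 78 = 52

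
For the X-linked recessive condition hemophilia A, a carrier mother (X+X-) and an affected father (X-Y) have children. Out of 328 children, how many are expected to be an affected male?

Cross: X+X- × X-Y
Offspring: 1 X+X-, 1 X+Y, 1 X-X-, 1 X-Y
Probability of an affected male: 1/4
Expected count = 1/4 × 328 = 82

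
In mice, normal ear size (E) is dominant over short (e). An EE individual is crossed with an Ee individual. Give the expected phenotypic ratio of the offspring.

Punnett square for EE × Ee:
Offspring genotypes: 2 EE, 2 Ee
normal: 4, short: 0
Ratio: all normal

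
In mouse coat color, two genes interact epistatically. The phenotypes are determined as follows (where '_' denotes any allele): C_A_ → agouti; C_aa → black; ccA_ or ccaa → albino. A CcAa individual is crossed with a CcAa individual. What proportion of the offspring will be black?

Cross: CcAa × CcAa — consider each gene separately:
C gene: Cc × Cc → 1 CC, 2 Cc, 1 cc → 3 C_ : 1 cc (out of 4)
A gene: Aa × Aa → 1 AA, 2 Aa, 1 aa → 3 A_ : 1 aa (out of 4)
Genotype classes (out of 4 × 4 = 16): C_A_ = 3×3 = 9; C_aa = 3×1 = 3; ccA_ = 1×3 = 3; ccaa = 1×1 = 1
Apply the phenotype rules: C_A_ (9) → agouti; C_aa (3) → black; ccA_ (3) + ccaa (1) → albino
Phenotype counts (out of 16): 9 agouti, 3 black, 4 albino
black: 3 out of 16
Probability: 3/16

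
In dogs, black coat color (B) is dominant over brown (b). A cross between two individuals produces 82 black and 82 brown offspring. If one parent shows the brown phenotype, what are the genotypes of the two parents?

Observed offspring: 82 black, 82 brown
The observed ratio simplifies to 1:1. One parent shows brown, so its genotype must be bb. A 1:1 offspring split requires the other parent to be heterozygous (Bb).
Parent genotypes: bb × Bb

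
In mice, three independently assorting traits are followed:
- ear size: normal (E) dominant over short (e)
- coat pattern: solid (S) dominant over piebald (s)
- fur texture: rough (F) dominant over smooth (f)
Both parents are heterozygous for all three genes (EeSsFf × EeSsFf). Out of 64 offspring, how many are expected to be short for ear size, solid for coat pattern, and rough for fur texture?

Trihybrid cross: EeSsFf × EeSsFf
Each trait segregates independently with a 3:1 phenotypic ratio, so each gene contributes 3/4 (dominant) or 1/4 (recessive).
Target: short (ear size), solid (coat pattern), rough (fur texture)
Probability = product of independent per-trait probabilities
= 1/4 × 3/4 × 3/4 = 9/64
Expected count = 9/64 × 64 = 9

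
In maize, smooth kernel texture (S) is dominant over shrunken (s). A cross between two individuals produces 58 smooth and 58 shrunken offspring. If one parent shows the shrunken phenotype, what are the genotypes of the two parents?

Observed offspring: 58 smooth, 58 shrunken
The observed ratio simplifies to 1:1. One parent shows shrunken, so its genotype must be ss. A 1:1 offspring split requires the other parent to be heterozygous (Ss).
Parent genotypes: ss × Ss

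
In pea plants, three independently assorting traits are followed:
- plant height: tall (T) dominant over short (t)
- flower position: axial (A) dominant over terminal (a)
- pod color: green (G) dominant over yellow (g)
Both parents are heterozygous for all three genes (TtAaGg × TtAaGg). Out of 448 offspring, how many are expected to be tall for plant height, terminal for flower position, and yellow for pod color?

Trihybrid cross: TtAaGg × TtAaGg
Each trait segregates independently with a 3:1 phenotypic ratio, so each gene contributes 3/4 (dominant) or 1/4 (recessive).
Target: tall (plant height), terminal (flower position), yellow (pod color)
Probability = product of independent per-trait probabilities
= 3/4 × 1/4 × 1/4 = 3/64
Expected count = 3/64 × 448 = 21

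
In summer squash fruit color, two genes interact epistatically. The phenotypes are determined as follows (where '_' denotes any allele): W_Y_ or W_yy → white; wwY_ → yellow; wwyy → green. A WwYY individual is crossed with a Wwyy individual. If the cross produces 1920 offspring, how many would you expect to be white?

Cross: WwYY × Wwyy — consider each gene separately:
W gene: Ww × Ww → 1 WW, 2 Ww, 1 ww → 3 W_ : 1 ww (out of 4)
Y gene: YY × yy → 4 Yy → 4 Y_ (out of 4)
Genotype classes (out of 4 × 4 = 16): W_Y_ = 3×4 = 12; wwY_ = 1×4 = 4
Apply the phenotype rules: W_Y_ (12) → white; wwY_ (4) → yellow
Phenotype counts (out of 16): 12 white, 4 yellow
white: 12 out of 16 → fraction 3/4
Expected count = 3/4 × 1920 = 1440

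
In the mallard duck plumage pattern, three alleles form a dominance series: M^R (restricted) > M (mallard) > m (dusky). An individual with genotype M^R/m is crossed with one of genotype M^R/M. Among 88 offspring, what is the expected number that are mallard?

Cross: M^R/m × M^R/M
Allele dominance: M^R > M > m
Offspring genotypes: 1 M^R/M^R, 1 M^R/M, 1 M^R/m, 1 M/m
Phenotype counts: 3 restricted, 1 mallard
mallard: 1 out of 4 → fraction 1/4
Expected count = 1/4 × 88 = 22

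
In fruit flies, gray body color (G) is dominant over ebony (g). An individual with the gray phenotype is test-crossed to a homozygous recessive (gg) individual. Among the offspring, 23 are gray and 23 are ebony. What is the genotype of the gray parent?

Test cross: ? × gg
Offspring: 23 gray, 23 ebony — approximately 1:1.
A 1:1 ratio in a test cross indicates the unknown parent is heterozygous (Gg).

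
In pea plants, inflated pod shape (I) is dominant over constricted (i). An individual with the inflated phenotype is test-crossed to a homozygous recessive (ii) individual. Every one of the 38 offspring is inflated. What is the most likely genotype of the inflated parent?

Test cross: ? × ii
All offspring are inflated.
If the unknown parent were heterozygous (Ii), about half of 38 offspring would be constricted; none are. The unknown parent is most likely homozygous dominant (II).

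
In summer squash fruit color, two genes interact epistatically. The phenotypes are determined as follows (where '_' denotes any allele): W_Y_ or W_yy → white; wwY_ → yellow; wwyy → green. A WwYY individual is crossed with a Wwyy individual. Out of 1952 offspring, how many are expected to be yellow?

Cross: WwYY × Wwyy — consider each gene separately:
W gene: Ww × Ww → 1 WW, 2 Ww, 1 ww → 3 W_ : 1 ww (out of 4)
Y gene: YY × yy → 4 Yy → 4 Y_ (out of 4)
Genotype classes (out of 4 × 4 = 16): W_Y_ = 3×4 = 12; wwY_ = 1×4 = 4
Apply the phenotype rules: W_Y_ (12) → white; wwY_ (4) → yellow
Phenotype counts (out of 16): 12 white, 4 yellow
yellow: 4 out of 16 → fraction 1/4
Expected count = 1/4 × 1952 = 488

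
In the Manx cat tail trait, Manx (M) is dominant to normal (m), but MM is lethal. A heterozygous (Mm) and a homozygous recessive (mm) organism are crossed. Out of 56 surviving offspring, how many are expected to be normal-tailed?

Cross: Mm × mm
Punnett square offspring (before lethality): 2 Mm, 2 mm
No MM offspring are produced in this cross.
normal-tailed: 2 out of 4 → fraction 1/2
Expected count = 1/2 × 56 = 28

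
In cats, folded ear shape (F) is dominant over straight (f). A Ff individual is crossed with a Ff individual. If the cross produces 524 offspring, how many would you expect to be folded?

Punnett square for Ff × Ff:
Offspring genotypes: 1 FF, 2 Ff, 1 ff
folded: 3, straight: 1
folded: 3 out of 4 → fraction 3/4
Expected count = 3/4 × 524 = 393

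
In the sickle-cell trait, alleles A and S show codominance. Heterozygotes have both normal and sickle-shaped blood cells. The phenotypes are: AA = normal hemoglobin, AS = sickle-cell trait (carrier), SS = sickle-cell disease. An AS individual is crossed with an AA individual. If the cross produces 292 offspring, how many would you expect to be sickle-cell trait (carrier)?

Punnett square for AS × AA:
Offspring genotypes: 2 AA, 2 AS
Phenotype counts: 2 normal hemoglobin, 2 sickle-cell trait (carrier)
sickle-cell trait (carrier): 2 out of 4 → fraction 1/2
Expected count = 1/2 × 292 = 146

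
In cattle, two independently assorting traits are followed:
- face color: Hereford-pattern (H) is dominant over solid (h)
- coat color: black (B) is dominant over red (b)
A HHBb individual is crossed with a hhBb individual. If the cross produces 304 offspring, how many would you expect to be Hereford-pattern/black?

Dihybrid cross HHBb × hhBb — consider each gene separately:
face color: HH × hh → 4 Hh → 4 H_ (out of 4)
coat color: Bb × Bb → 1 BB, 2 Bb, 1 bb → 3 B_ : 1 bb (out of 4)
Combine (counts out of 4 × 4 = 16): Hereford-pattern/black (H_B_) = 4×3 = 12; Hereford-pattern/red (H_bb) = 4×1 = 4
Phenotype counts (out of 16): 12 Hereford-pattern/black, 4 Hereford-pattern/red
Hereford-pattern/black: 12 out of 16 → fraction 3/4
Expected count = 3/4 × 304 = 228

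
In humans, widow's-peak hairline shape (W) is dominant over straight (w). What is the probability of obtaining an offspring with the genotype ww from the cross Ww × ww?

Punnett square for Ww × ww:
Offspring genotypes: 2 Ww, 2 ww
Total offspring: 4
Count with target: 2
Probability: 2/4 = 1/2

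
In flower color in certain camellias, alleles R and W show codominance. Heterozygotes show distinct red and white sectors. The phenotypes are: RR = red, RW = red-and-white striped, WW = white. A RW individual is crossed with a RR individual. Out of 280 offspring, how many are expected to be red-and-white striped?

Punnett square for RW × RR:
Offspring genotypes: 2 RR, 2 RW
Phenotype counts: 2 red, 2 red-and-white striped
red-and-white striped: 2 out of 4 → fraction 1/2
Expected count = 1/2 × 280 = 140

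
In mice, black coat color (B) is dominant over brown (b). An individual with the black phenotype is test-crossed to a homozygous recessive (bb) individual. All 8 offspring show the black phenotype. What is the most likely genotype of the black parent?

Test cross: ? × bb
All offspring are black.
If the unknown parent were heterozygous (Bb), about half of 8 offspring would be brown; none are. The unknown parent is most likely homozygous dominant (BB).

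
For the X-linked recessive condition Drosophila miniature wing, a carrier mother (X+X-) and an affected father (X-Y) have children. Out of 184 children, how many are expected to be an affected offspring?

Cross: X+X- × X-Y
Offspring: 1 X+X-, 1 X+Y, 1 X-X-, 1 X-Y
Probability of an affected offspring: 2/4 = 1/2
Expected count = 1/2 × 184 = 92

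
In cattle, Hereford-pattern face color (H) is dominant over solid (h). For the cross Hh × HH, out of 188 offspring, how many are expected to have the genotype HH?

Punnett square for Hh × HH:
Offspring genotypes: 2 HH, 2 Hh
Total offspring: 4
Count with target: 2
Probability: 2/4 = 1/2
Expected count = 1/2 × 188 = 94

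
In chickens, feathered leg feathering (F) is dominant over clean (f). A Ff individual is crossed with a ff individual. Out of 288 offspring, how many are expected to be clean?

Punnett square for Ff × ff:
Offspring genotypes: 2 Ff, 2 ff
feathered: 2, clean: 2
clean: 2 out of 4 → fraction 1/2
Expected count = 1/2 × 288 = 144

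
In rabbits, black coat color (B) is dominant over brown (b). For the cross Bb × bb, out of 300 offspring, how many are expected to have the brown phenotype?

Punnett square for Bb × bb:
Offspring genotypes: 2 Bb, 2 bb
Total offspring: 4
Count with target: 2
Probability: 2/4 = 1/2
Expected count = 1/2 × 300 = 150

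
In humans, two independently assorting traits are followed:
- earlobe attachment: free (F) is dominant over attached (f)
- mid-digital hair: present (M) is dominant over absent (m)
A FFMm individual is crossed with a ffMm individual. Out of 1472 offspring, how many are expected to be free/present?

Dihybrid cross FFMm × ffMm — consider each gene separately:
earlobe attachment: FF × ff → 4 Ff → 4 F_ (out of 4)
mid-digital hair: Mm × Mm → 1 MM, 2 Mm, 1 mm → 3 M_ : 1 mm (out of 4)
Combine (counts out of 4 × 4 = 16): free/present (F_M_) = 4×3 = 12; free/absent (F_mm) = 4×1 = 4
Phenotype counts (out of 16): 12 free/present, 4 free/absent
free/present: 12 out of 16 → fraction 3/4
Expected count = 3/4 × 1472 = 1104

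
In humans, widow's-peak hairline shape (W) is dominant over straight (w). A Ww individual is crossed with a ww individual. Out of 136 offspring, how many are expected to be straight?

Punnett square for Ww × ww:
Offspring genotypes: 2 Ww, 2 ww
widow's-peak: 2, straight: 2
straight: 2 out of 4 → fraction 1/2
Expected count = 1/2 × 136 = 68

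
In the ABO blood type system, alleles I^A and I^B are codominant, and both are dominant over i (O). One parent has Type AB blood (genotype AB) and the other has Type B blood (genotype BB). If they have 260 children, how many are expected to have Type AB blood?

Cross: AB × BB
Possible offspring genotypes: 2 AB, 2 BB
Blood type counts: 2 Type AB, 2 Type B
Probability of Type AB: 2/4 = 1/2
Expected count = 1/2 × 260 = 130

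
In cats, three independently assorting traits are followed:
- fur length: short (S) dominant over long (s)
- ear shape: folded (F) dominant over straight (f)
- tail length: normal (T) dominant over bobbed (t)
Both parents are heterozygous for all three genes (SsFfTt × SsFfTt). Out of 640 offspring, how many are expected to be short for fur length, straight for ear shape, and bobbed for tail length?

Trihybrid cross: SsFfTt × SsFfTt
Each trait segregates independently with a 3:1 phenotypic ratio, so each gene contributes 3/4 (dominant) or 1/4 (recessive).
Target: short (fur length), straight (ear shape), bobbed (tail length)
Probability = product of independent per-trait probabilities
= 3/4 × 1/4 × 1/4 = 3/64
Expected count = 3/64 × 640 = 30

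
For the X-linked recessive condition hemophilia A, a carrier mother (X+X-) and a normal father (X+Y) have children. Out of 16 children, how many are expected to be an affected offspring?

Cross: X+X- × X+Y
Offspring: 1 X+X+, 1 X+Y, 1 X+X-, 1 X-Y
Probability of an affected offspring: 1/4
Expected count = 1/4 × 16 = 4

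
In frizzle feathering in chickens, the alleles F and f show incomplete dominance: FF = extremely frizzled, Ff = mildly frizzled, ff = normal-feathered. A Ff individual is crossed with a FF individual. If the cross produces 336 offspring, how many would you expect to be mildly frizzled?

Punnett square for Ff × FF:
Offspring genotypes: 2 FF, 2 Ff
Phenotype counts: 2 extremely frizzled, 2 mildly frizzled
mildly frizzled: 2 out of 4 → fraction 1/2
Expected count = 1/2 × 336 = 168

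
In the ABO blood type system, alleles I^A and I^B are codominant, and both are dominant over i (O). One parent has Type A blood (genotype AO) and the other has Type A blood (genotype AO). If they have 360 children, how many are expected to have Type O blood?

Cross: AO × AO
Possible offspring genotypes: 1 AA, 2 AO, 1 OO
Blood type counts: 3 Type A, 1 Type O
Probability of Type O: 1/4
Expected count = 1/4 × 360 = 90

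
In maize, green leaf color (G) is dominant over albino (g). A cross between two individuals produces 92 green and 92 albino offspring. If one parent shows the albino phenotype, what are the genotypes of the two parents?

Observed offspring: 92 green, 92 albino
The observed ratio simplifies to 1:1. One parent shows albino, so its genotype must be gg. A 1:1 offspring split requires the other parent to be heterozygous (Gg).
Parent genotypes: gg × Gg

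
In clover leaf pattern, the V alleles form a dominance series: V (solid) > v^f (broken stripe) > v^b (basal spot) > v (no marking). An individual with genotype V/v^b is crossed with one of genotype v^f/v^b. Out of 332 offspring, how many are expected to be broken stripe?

Cross: V/v^b × v^f/v^b
Allele dominance: V > v^f > v^b > v
Offspring genotypes: 1 V/v^f, 1 V/v^b, 1 v^f/v^b, 1 v^b/v^b
Phenotype counts: 2 solid, 1 broken stripe, 1 basal spot
broken stripe: 1 out of 4 → fraction 1/4
Expected count = 1/4 × 332 = 83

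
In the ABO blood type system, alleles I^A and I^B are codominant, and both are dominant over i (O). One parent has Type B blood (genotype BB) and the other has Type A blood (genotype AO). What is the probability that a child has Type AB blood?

Cross: BB × AO
Possible offspring genotypes: 2 AB, 2 BO
Blood type counts: 2 Type AB, 2 Type B
Probability of Type AB: 2/4 = 1/2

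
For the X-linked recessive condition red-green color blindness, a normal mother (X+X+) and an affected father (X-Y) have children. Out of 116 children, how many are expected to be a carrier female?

Cross: X+X+ × X-Y
Offspring: 2 X+X-, 2 X+Y
Probability of a carrier female: 2/4 = 1/2
Expected count = 1/2 × 116 = 58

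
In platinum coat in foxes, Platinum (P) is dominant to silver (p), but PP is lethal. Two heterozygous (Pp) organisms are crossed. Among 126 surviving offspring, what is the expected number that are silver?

Cross: Pp × Pp
Punnett square offspring (before lethality): 1 PP, 2 Pp, 1 pp
The PP genotype is lethal (embryos die); surviving offspring: 2 Pp, 1 pp
silver: 1 out of 3 → fraction 1/3
Expected count = 1/3 × 126 = 42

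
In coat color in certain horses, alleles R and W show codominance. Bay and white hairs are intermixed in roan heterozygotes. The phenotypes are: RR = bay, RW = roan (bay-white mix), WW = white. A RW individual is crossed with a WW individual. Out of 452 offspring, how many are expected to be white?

Punnett square for RW × WW:
Offspring genotypes: 2 RW, 2 WW
Phenotype counts: 2 roan (bay-white mix), 2 white
white: 2 out of 4 → fraction 1/2
Expected count = 1/2 × 452 = 226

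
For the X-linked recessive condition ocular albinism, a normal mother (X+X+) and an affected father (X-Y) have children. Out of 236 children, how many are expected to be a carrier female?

Cross: X+X+ × X-Y
Offspring: 2 X+X-, 2 X+Y
Probability of a carrier female: 2/4 = 1/2
Expected count = 1/2 × 236 = 118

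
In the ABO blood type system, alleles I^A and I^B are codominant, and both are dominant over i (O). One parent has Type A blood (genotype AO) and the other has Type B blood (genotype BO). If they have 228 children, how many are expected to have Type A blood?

Cross: AO × BO
Possible offspring genotypes: 1 AB, 1 AO, 1 BO, 1 OO
Blood type counts: 1 Type AB, 1 Type A, 1 Type B, 1 Type O
Probability of Type A: 1/4
Expected count = 1/4 × 228 = 57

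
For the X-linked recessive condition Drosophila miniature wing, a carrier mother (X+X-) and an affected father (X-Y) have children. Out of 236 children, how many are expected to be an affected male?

Cross: X+X- × X-Y
Offspring: 1 X+X-, 1 X+Y, 1 X-X-, 1 X-Y
Probability of an affected male: 1/4
Expected count = 1/4 × 236 = 59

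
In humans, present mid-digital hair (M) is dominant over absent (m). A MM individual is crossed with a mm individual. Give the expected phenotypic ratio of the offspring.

Punnett square for MM × mm:
Offspring genotypes: 4 Mm
present: 4, absent: 0
Ratio: all present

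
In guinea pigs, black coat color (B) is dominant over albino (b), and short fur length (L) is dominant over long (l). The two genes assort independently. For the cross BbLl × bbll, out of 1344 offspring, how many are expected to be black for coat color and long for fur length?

Dihybrid cross BbLl × bbll — consider each gene separately:
coat color: Bb × bb → 2 Bb, 2 bb → 2 B_ : 2 bb (out of 4)
fur length: Ll × ll → 2 Ll, 2 ll → 2 L_ : 2 ll (out of 4)
Looking for: black (B_) and long (ll)
P(black) = 2/4, P(long) = 2/4
P(both) = 2/4 × 2/4 = 4/16 = 1/4
Expected count = 1/4 × 1344 = 336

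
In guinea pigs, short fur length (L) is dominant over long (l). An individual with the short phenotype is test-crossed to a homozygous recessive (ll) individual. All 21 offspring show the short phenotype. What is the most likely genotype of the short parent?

Test cross: ? × ll
All offspring are short.
If the unknown parent were heterozygous (Ll), about half of 21 offspring would be long; none are. The unknown parent is most likely homozygous dominant (LL).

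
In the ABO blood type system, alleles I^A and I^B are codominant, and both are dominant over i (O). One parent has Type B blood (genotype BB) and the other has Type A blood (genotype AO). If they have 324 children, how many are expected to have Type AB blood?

Cross: BB × AO
Possible offspring genotypes: 2 AB, 2 BO
Blood type counts: 2 Type AB, 2 Type B
Probability of Type AB: 2/4 = 1/2
Expected count = 1/2 × 324 = 162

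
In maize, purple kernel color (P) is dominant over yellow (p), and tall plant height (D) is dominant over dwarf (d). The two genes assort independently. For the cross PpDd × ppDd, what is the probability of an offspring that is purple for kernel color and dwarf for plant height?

Dihybrid cross PpDd × ppDd — consider each gene separately:
kernel color: Pp × pp → 2 Pp, 2 pp → 2 P_ : 2 pp (out of 4)
plant height: Dd × Dd → 1 DD, 2 Dd, 1 dd → 3 D_ : 1 dd (out of 4)
Looking for: purple (P_) and dwarf (dd)
P(purple) = 2/4, P(dwarf) = 1/4
P(both) = 2/4 × 1/4 = 2/16 = 1/8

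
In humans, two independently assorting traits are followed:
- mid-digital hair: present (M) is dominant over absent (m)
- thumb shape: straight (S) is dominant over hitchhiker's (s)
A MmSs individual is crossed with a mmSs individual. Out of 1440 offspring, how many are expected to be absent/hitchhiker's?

Dihybrid cross MmSs × mmSs — consider each gene separately:
mid-digital hair: Mm × mm → 2 Mm, 2 mm → 2 M_ : 2 mm (out of 4)
thumb shape: Ss × Ss → 1 SS, 2 Ss, 1 ss → 3 S_ : 1 ss (out of 4)
Combine (counts out of 4 × 4 = 16): present/straight (M_S_) = 2×3 = 6; present/hitchhiker's (M_ss) = 2×1 = 2; absent/straight (mmS_) = 2×3 = 6; absent/hitchhiker's (mmss) = 2×1 = 2
Phenotype counts (out of 16): 6 present/straight, 2 present/hitchhiker's, 6 absent/straight, 2 absent/hitchhiker's
absent/hitchhiker's: 2 out of 16 → fraction 1/8
Expected count = 1/8 × 1440 = 180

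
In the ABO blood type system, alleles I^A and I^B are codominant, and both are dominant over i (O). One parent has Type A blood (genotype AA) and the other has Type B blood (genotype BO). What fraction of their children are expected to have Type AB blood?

Cross: AA × BO
Possible offspring genotypes: 2 AB, 2 AO
Blood type counts: 2 Type AB, 2 Type A
Probability of Type AB: 2/4 = 1/2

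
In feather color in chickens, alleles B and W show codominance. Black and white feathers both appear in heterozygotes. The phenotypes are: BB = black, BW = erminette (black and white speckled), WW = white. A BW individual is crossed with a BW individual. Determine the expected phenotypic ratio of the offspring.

Punnett square for BW × BW:
Offspring genotypes: 1 BB, 2 BW, 1 WW
Phenotype counts: 1 black, 2 erminette (black and white speckled), 1 white
Ratio: 1 black : 2 erminette (black and white speckled) : 1 white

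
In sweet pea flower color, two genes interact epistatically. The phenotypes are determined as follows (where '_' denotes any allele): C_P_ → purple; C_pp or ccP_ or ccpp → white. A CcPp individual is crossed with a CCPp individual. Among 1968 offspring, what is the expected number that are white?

Cross: CcPp × CCPp — consider each gene separately:
C gene: Cc × CC → 2 CC, 2 Cc → 4 C_ (out of 4)
P gene: Pp × Pp → 1 PP, 2 Pp, 1 pp → 3 P_ : 1 pp (out of 4)
Genotype classes (out of 4 × 4 = 16): C_P_ = 4×3 = 12; C_pp = 4×1 = 4
Apply the phenotype rules: C_P_ (12) → purple; C_pp (4) → white
Phenotype counts (out of 16): 12 purple, 4 white
white: 4 out of 16 → fraction 1/4
Expected count = 1/4 × 1968 = 492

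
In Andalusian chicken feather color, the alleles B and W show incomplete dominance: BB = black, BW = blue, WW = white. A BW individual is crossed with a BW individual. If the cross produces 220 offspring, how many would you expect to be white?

Punnett square for BW × BW:
Offspring genotypes: 1 BB, 2 BW, 1 WW
Phenotype counts: 1 black, 2 blue, 1 white
white: 1 out of 4 → fraction 1/4
Expected count = 1/4 × 220 = 55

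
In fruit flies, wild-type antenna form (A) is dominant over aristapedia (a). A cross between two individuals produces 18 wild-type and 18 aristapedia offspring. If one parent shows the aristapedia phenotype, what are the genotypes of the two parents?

Observed offspring: 18 wild-type, 18 aristapedia
The observed ratio simplifies to 1:1. One parent shows aristapedia, so its genotype must be aa. A 1:1 offspring split requires the other parent to be heterozygous (Aa).
Parent genotypes: aa × Aa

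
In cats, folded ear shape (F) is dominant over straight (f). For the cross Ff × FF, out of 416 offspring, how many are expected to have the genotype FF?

Punnett square for Ff × FF:
Offspring genotypes: 2 FF, 2 Ff
Total offspring: 4
Count with target: 2
Probability: 2/4 = 1/2
Expected count = 1/2 × 416 = 208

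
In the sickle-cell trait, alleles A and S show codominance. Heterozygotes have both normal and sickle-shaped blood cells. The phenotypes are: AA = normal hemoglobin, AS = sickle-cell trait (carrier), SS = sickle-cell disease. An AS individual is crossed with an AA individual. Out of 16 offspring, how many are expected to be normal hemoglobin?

Punnett square for AS × AA:
Offspring genotypes: 2 AA, 2 AS
Phenotype counts: 2 normal hemoglobin, 2 sickle-cell trait (carrier)
normal hemoglobin: 2 out of 4 → fraction 1/2
Expected count = 1/2 × 16 = 8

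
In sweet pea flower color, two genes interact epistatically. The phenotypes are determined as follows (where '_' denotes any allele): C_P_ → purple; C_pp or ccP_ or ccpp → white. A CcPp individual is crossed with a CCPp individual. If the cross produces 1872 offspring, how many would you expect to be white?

Cross: CcPp × CCPp — consider each gene separately:
C gene: Cc × CC → 2 CC, 2 Cc → 4 C_ (out of 4)
P gene: Pp × Pp → 1 PP, 2 Pp, 1 pp → 3 P_ : 1 pp (out of 4)
Genotype classes (out of 4 × 4 = 16): C_P_ = 4×3 = 12; C_pp = 4×1 = 4
Apply the phenotype rules: C_P_ (12) → purple; C_pp (4) → white
Phenotype counts (out of 16): 12 purple, 4 white
white: 4 out of 16 → fraction 1/4
Expected count = 1/4 × 1872 = 468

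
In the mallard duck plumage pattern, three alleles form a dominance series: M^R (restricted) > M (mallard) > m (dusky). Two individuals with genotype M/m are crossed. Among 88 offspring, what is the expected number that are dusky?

Cross: M/m × M/m
Allele dominance: M^R > M > m
Offspring genotypes: 1 M/M, 2 M/m, 1 m/m
Phenotype counts: 3 mallard, 1 dusky
dusky: 1 out of 4 → fraction 1/4
Expected count = 1/4 × 88 = 22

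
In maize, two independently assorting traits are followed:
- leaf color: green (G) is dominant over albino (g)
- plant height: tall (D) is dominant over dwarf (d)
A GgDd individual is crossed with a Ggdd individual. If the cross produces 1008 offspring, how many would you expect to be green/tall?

Dihybrid cross GgDd × Ggdd — consider each gene separately:
leaf color: Gg × Gg → 1 GG, 2 Gg, 1 gg → 3 G_ : 1 gg (out of 4)
plant height: Dd × dd → 2 Dd, 2 dd → 2 D_ : 2 dd (out of 4)
Combine (counts out of 4 × 4 = 16): green/tall (G_D_) = 3×2 = 6; green/dwarf (G_dd) = 3×2 = 6; albino/tall (ggD_) = 1×2 = 2; albino/dwarf (ggdd) = 1×2 = 2
Phenotype counts (out of 16): 6 green/tall, 6 green/dwarf, 2 albino/tall, 2 albino/dwarf
green/tall: 6 out of 16 → fraction 3/8
Expected count = 3/8 × 1008 = 378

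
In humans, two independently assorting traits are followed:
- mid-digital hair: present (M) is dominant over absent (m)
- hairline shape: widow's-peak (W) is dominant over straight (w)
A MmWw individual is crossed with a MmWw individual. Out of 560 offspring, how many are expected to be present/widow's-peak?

Dihybrid cross MmWw × MmWw — consider each gene separately:
mid-digital hair: Mm × Mm → 1 MM, 2 Mm, 1 mm → 3 M_ : 1 mm (out of 4)
hairline shape: Ww × Ww → 1 WW, 2 Ww, 1 ww → 3 W_ : 1 ww (out of 4)
Combine (counts out of 4 × 4 = 16): present/widow's-peak (M_W_) = 3×3 = 9; present/straight (M_ww) = 3×1 = 3; absent/widow's-peak (mmW_) = 1×3 = 3; absent/straight (mmww) = 1×1 = 1
Phenotype counts (out of 16): 9 present/widow's-peak, 3 present/straight, 3 absent/widow's-peak, 1 absent/straight
present/widow's-peak: 9 out of 16 → fraction 9/16
Expected count = 9/16 × 560 = 315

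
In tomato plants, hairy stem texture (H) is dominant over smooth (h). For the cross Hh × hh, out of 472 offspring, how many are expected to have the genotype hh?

Punnett square for Hh × hh:
Offspring genotypes: 2 Hh, 2 hh
Total offspring: 4
Count with target: 2
Probability: 2/4 = 1/2
Expected count = 1/2 × 472 = 236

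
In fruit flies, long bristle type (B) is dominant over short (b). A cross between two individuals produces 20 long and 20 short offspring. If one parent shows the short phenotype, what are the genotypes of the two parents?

Observed offspring: 20 long, 20 short
The observed ratio simplifies to 1:1. One parent shows short, so its genotype must be bb. A 1:1 offspring split requires the other parent to be heterozygous (Bb).
Parent genotypes: bb × Bb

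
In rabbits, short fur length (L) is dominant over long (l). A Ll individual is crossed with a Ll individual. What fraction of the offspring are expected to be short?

Punnett square for Ll × Ll:
Offspring genotypes: 1 LL, 2 Ll, 1 ll
short: 3, long: 1
short: 3 out of 4
Probability: 3/4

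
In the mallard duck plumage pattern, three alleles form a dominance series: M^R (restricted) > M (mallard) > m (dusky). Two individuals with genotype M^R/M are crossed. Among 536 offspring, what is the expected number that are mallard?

Cross: M^R/M × M^R/M
Allele dominance: M^R > M > m
Offspring genotypes: 1 M^R/M^R, 2 M^R/M, 1 M/M
Phenotype counts: 3 restricted, 1 mallard
mallard: 1 out of 4 → fraction 1/4
Expected count = 1/4 × 536 = 134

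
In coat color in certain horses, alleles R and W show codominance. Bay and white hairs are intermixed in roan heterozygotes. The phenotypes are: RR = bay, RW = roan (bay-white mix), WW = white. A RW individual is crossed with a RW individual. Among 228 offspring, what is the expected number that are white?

Punnett square for RW × RW:
Offspring genotypes: 1 RR, 2 RW, 1 WW
Phenotype counts: 1 bay, 2 roan (bay-white mix), 1 white
white: 1 out of 4 → fraction 1/4
Expected count = 1/4 × 228 = 57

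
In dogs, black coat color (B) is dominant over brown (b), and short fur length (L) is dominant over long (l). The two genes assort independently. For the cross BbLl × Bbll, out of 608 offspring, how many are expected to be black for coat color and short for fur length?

Dihybrid cross BbLl × Bbll — consider each gene separately:
coat color: Bb × Bb → 1 BB, 2 Bb, 1 bb → 3 B_ : 1 bb (out of 4)
fur length: Ll × ll → 2 Ll, 2 ll → 2 L_ : 2 ll (out of 4)
Looking for: black (B_) and short (L_)
P(black) = 3/4, P(short) = 2/4
P(both) = 3/4 × 2/4 = 6/16 = 3/8
Expected count = 3/8 × 608 = 228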